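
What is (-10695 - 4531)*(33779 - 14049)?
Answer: -300408980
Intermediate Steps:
(-10695 - 4531)*(33779 - 14049) = -15226*19730 = -300408980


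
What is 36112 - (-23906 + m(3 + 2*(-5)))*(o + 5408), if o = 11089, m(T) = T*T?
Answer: 393605041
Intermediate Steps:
m(T) = T²
36112 - (-23906 + m(3 + 2*(-5)))*(o + 5408) = 36112 - (-23906 + (3 + 2*(-5))²)*(11089 + 5408) = 36112 - (-23906 + (3 - 10)²)*16497 = 36112 - (-23906 + (-7)²)*16497 = 36112 - (-23906 + 49)*16497 = 36112 - (-23857)*16497 = 36112 - 1*(-393568929) = 36112 + 393568929 = 393605041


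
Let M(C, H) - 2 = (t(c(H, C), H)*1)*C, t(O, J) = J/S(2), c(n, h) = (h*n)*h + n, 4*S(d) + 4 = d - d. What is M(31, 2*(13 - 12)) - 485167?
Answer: -485227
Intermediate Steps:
S(d) = -1 (S(d) = -1 + (d - d)/4 = -1 + (¼)*0 = -1 + 0 = -1)
c(n, h) = n + n*h² (c(n, h) = n*h² + n = n + n*h²)
t(O, J) = -J (t(O, J) = J/(-1) = J*(-1) = -J)
M(C, H) = 2 - C*H (M(C, H) = 2 + (-H*1)*C = 2 + (-H)*C = 2 - C*H)
M(31, 2*(13 - 12)) - 485167 = (2 - 1*31*2*(13 - 12)) - 485167 = (2 - 1*31*2*1) - 485167 = (2 - 1*31*2) - 485167 = (2 - 62) - 485167 = -60 - 485167 = -485227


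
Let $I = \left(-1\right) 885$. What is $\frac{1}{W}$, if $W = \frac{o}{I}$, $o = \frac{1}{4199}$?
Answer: $-3716115$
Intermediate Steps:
$I = -885$
$o = \frac{1}{4199} \approx 0.00023815$
$W = - \frac{1}{3716115}$ ($W = \frac{1}{4199 \left(-885\right)} = \frac{1}{4199} \left(- \frac{1}{885}\right) = - \frac{1}{3716115} \approx -2.691 \cdot 10^{-7}$)
$\frac{1}{W} = \frac{1}{- \frac{1}{3716115}} = -3716115$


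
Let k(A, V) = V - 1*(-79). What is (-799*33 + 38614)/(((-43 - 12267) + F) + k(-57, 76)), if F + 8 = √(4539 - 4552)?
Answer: -148960261/147938582 - 12247*I*√13/147938582 ≈ -1.0069 - 0.00029848*I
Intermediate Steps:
F = -8 + I*√13 (F = -8 + √(4539 - 4552) = -8 + √(-13) = -8 + I*√13 ≈ -8.0 + 3.6056*I)
k(A, V) = 79 + V (k(A, V) = V + 79 = 79 + V)
(-799*33 + 38614)/(((-43 - 12267) + F) + k(-57, 76)) = (-799*33 + 38614)/(((-43 - 12267) + (-8 + I*√13)) + (79 + 76)) = (-26367 + 38614)/((-12310 + (-8 + I*√13)) + 155) = 12247/((-12318 + I*√13) + 155) = 12247/(-12163 + I*√13)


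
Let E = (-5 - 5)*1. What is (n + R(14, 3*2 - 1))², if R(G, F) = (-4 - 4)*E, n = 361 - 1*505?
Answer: 4096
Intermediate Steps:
E = -10 (E = -10*1 = -10)
n = -144 (n = 361 - 505 = -144)
R(G, F) = 80 (R(G, F) = (-4 - 4)*(-10) = -8*(-10) = 80)
(n + R(14, 3*2 - 1))² = (-144 + 80)² = (-64)² = 4096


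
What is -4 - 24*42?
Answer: -1012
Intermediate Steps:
-4 - 24*42 = -4 - 1008 = -1012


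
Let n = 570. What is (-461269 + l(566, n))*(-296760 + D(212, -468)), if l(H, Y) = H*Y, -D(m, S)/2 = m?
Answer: 41204264416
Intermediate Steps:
D(m, S) = -2*m
(-461269 + l(566, n))*(-296760 + D(212, -468)) = (-461269 + 566*570)*(-296760 - 2*212) = (-461269 + 322620)*(-296760 - 424) = -138649*(-297184) = 41204264416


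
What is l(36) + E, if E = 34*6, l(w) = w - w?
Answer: 204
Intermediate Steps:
l(w) = 0
E = 204
l(36) + E = 0 + 204 = 204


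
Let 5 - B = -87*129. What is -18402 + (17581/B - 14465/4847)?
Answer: -1001552976545/54422116 ≈ -18403.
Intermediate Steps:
B = 11228 (B = 5 - (-87)*129 = 5 - 1*(-11223) = 5 + 11223 = 11228)
-18402 + (17581/B - 14465/4847) = -18402 + (17581/11228 - 14465/4847) = -18402 - 77197913/54422116 = -1001552976545/54422116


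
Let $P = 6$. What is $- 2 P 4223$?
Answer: $-50676$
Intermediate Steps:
$- 2 P 4223 = \left(-2\right) 6 \cdot 4223 = \left(-12\right) 4223 = -50676$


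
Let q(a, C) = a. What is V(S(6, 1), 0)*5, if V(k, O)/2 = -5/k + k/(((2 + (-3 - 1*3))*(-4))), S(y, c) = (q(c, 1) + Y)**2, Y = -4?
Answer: 5/72 ≈ 0.069444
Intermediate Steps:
S(y, c) = (-4 + c)**2 (S(y, c) = (c - 4)**2 = (-4 + c)**2)
V(k, O) = -10/k + k/8 (V(k, O) = 2*(-5/k + k/(((2 + (-3 - 1*3))*(-4)))) = 2*(-5/k + k/(((2 + (-3 - 3))*(-4)))) = 2*(-5/k + k/(((2 - 6)*(-4)))) = 2*(-5/k + k/((-4*(-4)))) = 2*(-5/k + k/16) = -10/k + k/8)
V(S(6, 1), 0)*5 = (-10/(-4 + 1)**2 + (-4 + 1)**2/8)*5 = (-10/((-3)**2) + (1/8)*(-3)**2)*5 = (-10/9 + (1/8)*9)*5 = (-10*1/9 + 9/8)*5 = (-10/9 + 9/8)*5 = (1/72)*5 = 5/72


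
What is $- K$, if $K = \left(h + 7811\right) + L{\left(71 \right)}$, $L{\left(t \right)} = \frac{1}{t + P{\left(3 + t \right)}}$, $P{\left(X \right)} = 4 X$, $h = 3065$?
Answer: $- \frac{3991493}{367} \approx -10876.0$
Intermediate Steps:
$L{\left(t \right)} = \frac{1}{12 + 5 t}$ ($L{\left(t \right)} = \frac{1}{t + 4 \left(3 + t\right)} = \frac{1}{t + \left(12 + 4 t\right)} = \frac{1}{12 + 5 t}$)
$K = \frac{3991493}{367}$ ($K = \left(3065 + 7811\right) + \frac{1}{12 + 5 \cdot 71} = 10876 + \frac{1}{12 + 355} = 10876 + \frac{1}{367} = \frac{3991493}{367} \approx 10876.0$)
$- K = \left(-1\right) \frac{3991493}{367} = - \frac{3991493}{367}$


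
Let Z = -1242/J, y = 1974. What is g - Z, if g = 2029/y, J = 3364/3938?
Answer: 2415412915/1660134 ≈ 1455.0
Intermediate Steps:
J = 1682/1969 (J = 3364*(1/3938) = 1682/1969 ≈ 0.85424)
Z = -1222749/841 (Z = -1242/1682/1969 = -1242*1969/1682 = -1222749/841 ≈ -1453.9)
g = 2029/1974 ≈ 1.0279
g - Z = 2029/1974 - 1*(-1222749/841) = 2029/1974 + 1222749/841 = 2415412915/1660134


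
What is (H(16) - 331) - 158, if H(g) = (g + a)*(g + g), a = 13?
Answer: 439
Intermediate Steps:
H(g) = 2*g*(13 + g) (H(g) = (g + 13)*(g + g) = (13 + g)*(2*g) = 2*g*(13 + g))
(H(16) - 331) - 158 = (2*16*(13 + 16) - 331) - 158 = (2*16*29 - 331) - 158 = (928 - 331) - 158 = 597 - 158 = 439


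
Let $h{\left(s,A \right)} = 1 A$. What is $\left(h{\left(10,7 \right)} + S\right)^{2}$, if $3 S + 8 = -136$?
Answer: $1681$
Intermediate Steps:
$h{\left(s,A \right)} = A$
$S = -48$ ($S = - \frac{8}{3} + \frac{1}{3} \left(-136\right) = - \frac{8}{3} - \frac{136}{3} = -48$)
$\left(h{\left(10,7 \right)} + S\right)^{2} = \left(7 - 48\right)^{2} = \left(-41\right)^{2} = 1681$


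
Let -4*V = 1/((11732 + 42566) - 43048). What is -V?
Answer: 1/45000 ≈ 2.2222e-5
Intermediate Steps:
V = -1/45000 (V = -1/(4*((11732 + 42566) - 43048)) = -1/(4*(54298 - 43048)) = -1/4/11250 = -1/4*1/11250 = -1/45000 ≈ -2.2222e-5)
-V = -1*(-1/45000) = 1/45000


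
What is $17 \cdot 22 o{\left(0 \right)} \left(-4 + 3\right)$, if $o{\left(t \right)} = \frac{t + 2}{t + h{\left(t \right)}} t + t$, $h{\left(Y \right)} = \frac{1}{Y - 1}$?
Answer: $0$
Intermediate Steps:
$h{\left(Y \right)} = \frac{1}{-1 + Y}$
$o{\left(t \right)} = t + \frac{t \left(2 + t\right)}{t + \frac{1}{-1 + t}}$ ($o{\left(t \right)} = \frac{t + 2}{t + \frac{1}{-1 + t}} t + t = \frac{2 + t}{t + \frac{1}{-1 + t}} t + t = \frac{t \left(2 + t\right)}{t + \frac{1}{-1 + t}} + t = t + \frac{t \left(2 + t\right)}{t + \frac{1}{-1 + t}}$)
$17 \cdot 22 o{\left(0 \right)} \left(-4 + 3\right) = 17 \cdot 22 \frac{\left(-1\right) 0 + 2 \cdot 0^{3}}{1 + 0^{2} - 0} \left(-4 + 3\right) = 374 \frac{0 + 2 \cdot 0}{1 + 0 + 0} \left(-1\right) = 374 \frac{0 + 0}{1} \left(-1\right) = 374 \cdot 1 \cdot 0 \left(-1\right) = 374 \cdot 0 \left(-1\right) = 374 \cdot 0 = 0$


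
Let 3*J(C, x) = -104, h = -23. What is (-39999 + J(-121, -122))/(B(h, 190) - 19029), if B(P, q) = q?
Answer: 120101/56517 ≈ 2.1250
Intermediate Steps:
J(C, x) = -104/3 (J(C, x) = (⅓)*(-104) = -104/3)
(-39999 + J(-121, -122))/(B(h, 190) - 19029) = (-39999 - 104/3)/(190 - 19029) = -120101/3/(-18839) = -120101/3*(-1/18839) = 120101/56517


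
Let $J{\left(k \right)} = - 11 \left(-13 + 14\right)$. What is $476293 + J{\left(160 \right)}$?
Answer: $476282$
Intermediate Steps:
$J{\left(k \right)} = -11$ ($J{\left(k \right)} = \left(-11\right) 1 = -11$)
$476293 + J{\left(160 \right)} = 476293 - 11 = 476282$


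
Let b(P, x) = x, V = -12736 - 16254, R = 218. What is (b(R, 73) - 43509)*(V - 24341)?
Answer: 2316485316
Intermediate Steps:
V = -28990
(b(R, 73) - 43509)*(V - 24341) = (73 - 43509)*(-28990 - 24341) = -43436*(-53331) = 2316485316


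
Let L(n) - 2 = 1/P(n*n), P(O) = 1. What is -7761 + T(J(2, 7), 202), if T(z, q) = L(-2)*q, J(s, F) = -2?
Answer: -7155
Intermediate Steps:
L(n) = 3 (L(n) = 2 + 1/1 = 2 + 1 = 3)
T(z, q) = 3*q
-7761 + T(J(2, 7), 202) = -7761 + 3*202 = -7761 + 606 = -7155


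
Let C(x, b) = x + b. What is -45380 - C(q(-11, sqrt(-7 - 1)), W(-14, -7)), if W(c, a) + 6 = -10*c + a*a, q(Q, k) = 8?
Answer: -45571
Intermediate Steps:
W(c, a) = -6 + a**2 - 10*c (W(c, a) = -6 + (-10*c + a*a) = -6 + (-10*c + a**2) = -6 + (a**2 - 10*c) = -6 + a**2 - 10*c)
C(x, b) = b + x
-45380 - C(q(-11, sqrt(-7 - 1)), W(-14, -7)) = -45380 - ((-6 + (-7)**2 - 10*(-14)) + 8) = -45380 - ((-6 + 49 + 140) + 8) = -45380 - (183 + 8) = -45380 - 1*191 = -45380 - 191 = -45571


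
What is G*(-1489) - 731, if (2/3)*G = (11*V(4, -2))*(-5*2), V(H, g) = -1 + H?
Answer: 736324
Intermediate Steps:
G = -495 (G = 3*((11*(-1 + 4))*(-5*2))/2 = 3*((11*3)*(-10))/2 = 3*(33*(-10))/2 = (3/2)*(-330) = -495)
G*(-1489) - 731 = -495*(-1489) - 731 = 737055 - 731 = 736324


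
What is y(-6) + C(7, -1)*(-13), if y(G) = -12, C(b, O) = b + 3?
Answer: -142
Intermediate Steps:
C(b, O) = 3 + b
y(-6) + C(7, -1)*(-13) = -12 + (3 + 7)*(-13) = -12 + 10*(-13) = -12 - 130 = -142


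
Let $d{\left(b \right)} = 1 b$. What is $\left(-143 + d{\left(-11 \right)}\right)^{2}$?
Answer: $23716$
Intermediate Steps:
$d{\left(b \right)} = b$
$\left(-143 + d{\left(-11 \right)}\right)^{2} = \left(-143 - 11\right)^{2} = \left(-154\right)^{2} = 23716$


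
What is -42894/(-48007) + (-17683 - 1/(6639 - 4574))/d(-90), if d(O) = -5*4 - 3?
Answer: 1755031866302/2280092465 ≈ 769.72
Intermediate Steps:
d(O) = -23 (d(O) = -20 - 3 = -23)
-42894/(-48007) + (-17683 - 1/(6639 - 4574))/d(-90) = -42894/(-48007) + (-17683 - 1/(6639 - 4574))/(-23) = -42894*(-1/48007) + (-17683 - 1/2065)*(-1/23) = 42894/48007 + (-17683 - 1*1/2065)*(-1/23) = 42894/48007 + (-17683 - 1/2065)*(-1/23) = 42894/48007 - 36515396/2065*(-1/23) = 42894/48007 + 36515396/47495 = 1755031866302/2280092465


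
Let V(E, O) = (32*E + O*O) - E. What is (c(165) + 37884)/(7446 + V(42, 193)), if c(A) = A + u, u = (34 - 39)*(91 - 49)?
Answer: 37839/45997 ≈ 0.82264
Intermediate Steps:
u = -210 (u = -5*42 = -210)
V(E, O) = O**2 + 31*E (V(E, O) = (32*E + O**2) - E = (O**2 + 32*E) - E = O**2 + 31*E)
c(A) = -210 + A (c(A) = A - 210 = -210 + A)
(c(165) + 37884)/(7446 + V(42, 193)) = ((-210 + 165) + 37884)/(7446 + (193**2 + 31*42)) = (-45 + 37884)/(7446 + (37249 + 1302)) = 37839/(7446 + 38551) = 37839/45997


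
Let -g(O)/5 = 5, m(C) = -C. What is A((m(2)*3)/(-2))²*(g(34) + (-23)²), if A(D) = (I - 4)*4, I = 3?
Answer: 8064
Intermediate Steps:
g(O) = -25 (g(O) = -5*5 = -25)
A(D) = -4 (A(D) = (3 - 4)*4 = -1*4 = -4)
A((m(2)*3)/(-2))²*(g(34) + (-23)²) = (-4)²*(-25 + (-23)²) = 16*(-25 + 529) = 16*504 = 8064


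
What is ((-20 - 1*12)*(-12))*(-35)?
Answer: -13440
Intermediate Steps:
((-20 - 1*12)*(-12))*(-35) = ((-20 - 12)*(-12))*(-35) = -32*(-12)*(-35) = 384*(-35) = -13440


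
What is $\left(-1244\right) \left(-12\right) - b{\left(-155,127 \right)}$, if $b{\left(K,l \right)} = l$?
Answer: $14801$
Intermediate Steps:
$\left(-1244\right) \left(-12\right) - b{\left(-155,127 \right)} = \left(-1244\right) \left(-12\right) - 127 = 14928 - 127 = 14801$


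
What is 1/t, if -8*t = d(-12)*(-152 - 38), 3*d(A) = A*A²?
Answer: -1/13680 ≈ -7.3099e-5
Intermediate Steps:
d(A) = A³/3 (d(A) = (A*A²)/3 = A³/3)
t = -13680 (t = -(⅓)*(-12)³*(-152 - 38)/8 = -(⅓)*(-1728)*(-190)/8 = -(-72)*(-190) = -⅛*109440 = -13680)
1/t = 1/(-13680) = -1/13680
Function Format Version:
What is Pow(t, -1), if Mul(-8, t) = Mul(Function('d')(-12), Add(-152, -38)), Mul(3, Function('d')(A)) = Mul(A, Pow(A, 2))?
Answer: Rational(-1, 13680) ≈ -7.3099e-5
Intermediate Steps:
Function('d')(A) = Mul(Rational(1, 3), Pow(A, 3)) (Function('d')(A) = Mul(Rational(1, 3), Mul(A, Pow(A, 2))) = Mul(Rational(1, 3), Pow(A, 3)))
t = -13680 (t = Mul(Rational(-1, 8), Mul(Mul(Rational(1, 3), Pow(-12, 3)), Add(-152, -38))) = Mul(Rational(-1, 8), Mul(Mul(Rational(1, 3), -1728), -190)) = Mul(Rational(-1, 8), Mul(-576, -190)) = Mul(Rational(-1, 8), 109440) = -13680)
Pow(t, -1) = Pow(-13680, -1) = Rational(-1, 13680)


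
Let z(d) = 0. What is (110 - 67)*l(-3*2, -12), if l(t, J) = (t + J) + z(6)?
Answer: -774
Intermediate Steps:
l(t, J) = J + t (l(t, J) = (t + J) + 0 = (J + t) + 0 = J + t)
(110 - 67)*l(-3*2, -12) = (110 - 67)*(-12 - 3*2) = 43*(-12 - 6) = 43*(-18) = -774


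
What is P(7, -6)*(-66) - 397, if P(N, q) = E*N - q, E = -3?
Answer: 593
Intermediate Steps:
P(N, q) = -q - 3*N (P(N, q) = -3*N - q = -q - 3*N)
P(7, -6)*(-66) - 397 = (-1*(-6) - 3*7)*(-66) - 397 = (6 - 21)*(-66) - 397 = -15*(-66) - 397 = 990 - 397 = 593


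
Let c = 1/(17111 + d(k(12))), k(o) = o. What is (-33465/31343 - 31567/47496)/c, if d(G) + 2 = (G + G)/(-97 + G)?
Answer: -1250093737580387/42178901960 ≈ -29638.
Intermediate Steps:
d(G) = -2 + 2*G/(-97 + G) (d(G) = -2 + (G + G)/(-97 + G) = -2 + (2*G)/(-97 + G) = -2 + 2*G/(-97 + G))
c = 85/1454241 (c = 1/(17111 + 194/(-97 + 12)) = 1/(17111 + 194/(-85)) = 1/(17111 + 194*(-1/85)) = 1/(17111 - 194/85) = 1/(1454241/85) = 85/1454241 ≈ 5.8450e-5)
(-33465/31343 - 31567/47496)/c = (-33465/31343 - 31567/47496)/(85/1454241) = (-33465*1/31343 - 31567*1/47496)*(1454241/85) = (-33465/31343 - 31567/47496)*(1454241/85) = -2578858121/1488667128*1454241/85 = -1250093737580387/42178901960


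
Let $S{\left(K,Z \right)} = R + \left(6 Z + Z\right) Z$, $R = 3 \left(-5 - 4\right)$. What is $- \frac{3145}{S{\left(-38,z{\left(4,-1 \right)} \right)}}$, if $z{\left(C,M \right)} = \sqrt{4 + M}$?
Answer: $\frac{3145}{6} \approx 524.17$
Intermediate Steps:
$R = -27$ ($R = 3 \left(-9\right) = -27$)
$S{\left(K,Z \right)} = -27 + 7 Z^{2}$ ($S{\left(K,Z \right)} = -27 + \left(6 Z + Z\right) Z = -27 + 7 Z Z = -27 + 7 Z^{2}$)
$- \frac{3145}{S{\left(-38,z{\left(4,-1 \right)} \right)}} = - \frac{3145}{-27 + 7 \left(\sqrt{4 - 1}\right)^{2}} = - \frac{3145}{-27 + 7 \left(\sqrt{3}\right)^{2}} = - \frac{3145}{-27 + 7 \cdot 3} = - \frac{3145}{-27 + 21} = - \frac{3145}{-6} = \left(-3145\right) \left(- \frac{1}{6}\right) = \frac{3145}{6}$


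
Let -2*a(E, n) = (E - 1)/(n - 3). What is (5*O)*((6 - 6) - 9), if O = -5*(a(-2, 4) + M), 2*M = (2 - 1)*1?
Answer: 450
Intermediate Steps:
a(E, n) = -(-1 + E)/(2*(-3 + n)) (a(E, n) = -(E - 1)/(2*(n - 3)) = -(-1 + E)/(2*(-3 + n)))
M = ½ (M = ((2 - 1)*1)/2 = (1*1)/2 = (½)*1 = ½ ≈ 0.50000)
O = -10 (O = -5*((1 - 1*(-2))/(2*(-3 + 4)) + ½) = -5*((½)*(1 + 2)/1 + ½) = -5*((½)*1*3 + ½) = -5*(3/2 + ½) = -5*2 = -10)
(5*O)*((6 - 6) - 9) = (5*(-10))*((6 - 6) - 9) = -50*(0 - 9) = -50*(-9) = 450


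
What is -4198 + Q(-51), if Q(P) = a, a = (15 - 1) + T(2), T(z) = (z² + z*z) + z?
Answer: -4174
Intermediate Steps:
T(z) = z + 2*z² (T(z) = (z² + z²) + z = 2*z² + z = z + 2*z²)
a = 24 (a = (15 - 1) + 2*(1 + 2*2) = 14 + 2*(1 + 4) = 14 + 2*5 = 14 + 10 = 24)
Q(P) = 24
-4198 + Q(-51) = -4198 + 24 = -4174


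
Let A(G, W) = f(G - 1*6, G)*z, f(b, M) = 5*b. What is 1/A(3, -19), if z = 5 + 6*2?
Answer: -1/255 ≈ -0.0039216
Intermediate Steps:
z = 17 (z = 5 + 12 = 17)
A(G, W) = -510 + 85*G (A(G, W) = (5*(G - 1*6))*17 = (5*(G - 6))*17 = (5*(-6 + G))*17 = (-30 + 5*G)*17 = -510 + 85*G)
1/A(3, -19) = 1/(-510 + 85*3) = 1/(-510 + 255) = 1/(-255) = -1/255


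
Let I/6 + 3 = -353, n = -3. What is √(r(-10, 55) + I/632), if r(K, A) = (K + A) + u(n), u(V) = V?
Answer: 3*√26781/79 ≈ 6.2145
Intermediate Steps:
r(K, A) = -3 + A + K (r(K, A) = (K + A) - 3 = (A + K) - 3 = -3 + A + K)
I = -2136 (I = -18 + 6*(-353) = -18 - 2118 = -2136)
√(r(-10, 55) + I/632) = √((-3 + 55 - 10) - 2136/632) = √(42 - 2136*1/632) = √(42 - 267/79) = √(3051/79) = 3*√26781/79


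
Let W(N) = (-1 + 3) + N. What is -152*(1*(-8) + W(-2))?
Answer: 1216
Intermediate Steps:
W(N) = 2 + N
-152*(1*(-8) + W(-2)) = -152*(1*(-8) + (2 - 2)) = -152*(-8 + 0) = -152*(-8) = 1216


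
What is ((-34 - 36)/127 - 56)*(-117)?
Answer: 840294/127 ≈ 6616.5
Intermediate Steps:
((-34 - 36)/127 - 56)*(-117) = (-70*1/127 - 56)*(-117) = (-70/127 - 56)*(-117) = -7182/127*(-117) = 840294/127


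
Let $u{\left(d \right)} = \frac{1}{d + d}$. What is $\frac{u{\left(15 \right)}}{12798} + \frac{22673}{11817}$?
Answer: $\frac{967231493}{504113220} \approx 1.9187$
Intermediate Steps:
$u{\left(d \right)} = \frac{1}{2 d}$
$\frac{u{\left(15 \right)}}{12798} + \frac{22673}{11817} = \frac{\frac{1}{2} \cdot \frac{1}{15}}{12798} + \frac{22673}{11817} = \frac{1}{2} \cdot \frac{1}{15} \cdot \frac{1}{12798} + 22673 \cdot \frac{1}{11817} = \frac{1}{30} \cdot \frac{1}{12798} + \frac{22673}{11817} = \frac{1}{383940} + \frac{22673}{11817} = \frac{967231493}{504113220}$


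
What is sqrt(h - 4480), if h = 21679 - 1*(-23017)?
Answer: 2*sqrt(10054) ≈ 200.54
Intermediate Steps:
h = 44696 (h = 21679 + 23017 = 44696)
sqrt(h - 4480) = sqrt(44696 - 4480) = sqrt(40216) = 2*sqrt(10054)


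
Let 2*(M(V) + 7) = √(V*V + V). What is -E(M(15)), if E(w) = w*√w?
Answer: -(-7 + 2*√15)^(3/2) ≈ -0.64429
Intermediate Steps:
M(V) = -7 + √(V + V²)/2 (M(V) = -7 + √(V*V + V)/2 = -7 + √(V² + V)/2 = -7 + √(V + V²)/2)
E(w) = w^(3/2)
-E(M(15)) = -(-7 + √(15*(1 + 15))/2)^(3/2) = -(-7 + √(15*16)/2)^(3/2) = -(-7 + √240/2)^(3/2) = -(-7 + (4*√15)/2)^(3/2) = -(-7 + 2*√15)^(3/2)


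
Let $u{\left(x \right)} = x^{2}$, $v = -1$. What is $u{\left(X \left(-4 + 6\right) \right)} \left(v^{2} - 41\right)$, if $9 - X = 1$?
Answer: $-10240$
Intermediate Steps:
$X = 8$ ($X = 9 - 1 = 8$)
$u{\left(X \left(-4 + 6\right) \right)} \left(v^{2} - 41\right) = \left(8 \left(-4 + 6\right)\right)^{2} \left(\left(-1\right)^{2} - 41\right) = \left(8 \cdot 2\right)^{2} \left(1 - 41\right) = 16^{2} \left(-40\right) = 256 \left(-40\right) = -10240$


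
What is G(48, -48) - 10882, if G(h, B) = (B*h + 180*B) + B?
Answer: -21874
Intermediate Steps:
G(h, B) = 181*B + B*h (G(h, B) = (180*B + B*h) + B = 181*B + B*h)
G(48, -48) - 10882 = -48*(181 + 48) - 10882 = -48*229 - 10882 = -10992 - 10882 = -21874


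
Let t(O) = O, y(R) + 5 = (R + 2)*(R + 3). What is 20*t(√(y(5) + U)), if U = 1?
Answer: 40*√13 ≈ 144.22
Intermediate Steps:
y(R) = -5 + (2 + R)*(3 + R) (y(R) = -5 + (R + 2)*(R + 3) = -5 + (2 + R)*(3 + R))
20*t(√(y(5) + U)) = 20*√((1 + 5² + 5*5) + 1) = 20*√((1 + 25 + 25) + 1) = 20*√(51 + 1) = 20*√52 = 20*(2*√13) = 40*√13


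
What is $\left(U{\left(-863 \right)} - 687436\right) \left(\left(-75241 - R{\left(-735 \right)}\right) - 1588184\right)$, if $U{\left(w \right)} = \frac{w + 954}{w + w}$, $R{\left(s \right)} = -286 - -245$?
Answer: $\frac{986814723158884}{863} \approx 1.1435 \cdot 10^{12}$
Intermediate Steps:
$R{\left(s \right)} = -41$ ($R{\left(s \right)} = -286 + 245 = -41$)
$U{\left(w \right)} = \frac{954 + w}{2 w}$
$\left(U{\left(-863 \right)} - 687436\right) \left(\left(-75241 - R{\left(-735 \right)}\right) - 1588184\right) = \left(\frac{954 - 863}{2 \left(-863\right)} - 687436\right) \left(\left(-75241 - -41\right) - 1588184\right) = \left(\frac{1}{2} \left(- \frac{1}{863}\right) 91 - 687436\right) \left(\left(-75241 + 41\right) - 1588184\right) = \left(- \frac{91}{1726} - 687436\right) \left(-75200 - 1588184\right) = \left(- \frac{1186514627}{1726}\right) \left(-1663384\right) = \frac{986814723158884}{863}$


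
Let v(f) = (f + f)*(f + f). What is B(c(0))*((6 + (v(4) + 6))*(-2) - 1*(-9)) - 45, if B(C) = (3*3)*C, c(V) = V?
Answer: -45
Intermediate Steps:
v(f) = 4*f² (v(f) = (2*f)*(2*f) = 4*f²)
B(C) = 9*C
B(c(0))*((6 + (v(4) + 6))*(-2) - 1*(-9)) - 45 = (9*0)*((6 + (4*4² + 6))*(-2) - 1*(-9)) - 45 = 0*((6 + (4*16 + 6))*(-2) + 9) - 45 = 0*((6 + (64 + 6))*(-2) + 9) - 45 = 0*((6 + 70)*(-2) + 9) - 45 = 0*(76*(-2) + 9) - 45 = 0*(-152 + 9) - 45 = 0*(-143) - 45 = 0 - 45 = -45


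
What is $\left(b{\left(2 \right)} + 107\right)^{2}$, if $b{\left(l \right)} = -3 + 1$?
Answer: $11025$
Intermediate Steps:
$b{\left(l \right)} = -2$
$\left(b{\left(2 \right)} + 107\right)^{2} = \left(-2 + 107\right)^{2} = 105^{2} = 11025$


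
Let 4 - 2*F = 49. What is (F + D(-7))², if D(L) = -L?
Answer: 961/4 ≈ 240.25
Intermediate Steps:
F = -45/2 (F = 2 - ½*49 = 2 - 49/2 = -45/2 ≈ -22.500)
(F + D(-7))² = (-45/2 - 1*(-7))² = (-45/2 + 7)² = (-31/2)² = 961/4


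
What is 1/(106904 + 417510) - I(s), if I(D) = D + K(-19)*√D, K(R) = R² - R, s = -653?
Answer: 342442343/524414 - 380*I*√653 ≈ 653.0 - 9710.5*I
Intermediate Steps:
I(D) = D + 380*√D (I(D) = D + (-19*(-1 - 19))*√D = D + (-19*(-20))*√D = D + 380*√D)
1/(106904 + 417510) - I(s) = 1/(106904 + 417510) - (-653 + 380*√(-653)) = 1/524414 - (-653 + 380*(I*√653)) = 1/524414 - (-653 + 380*I*√653) = 1/524414 + (653 - 380*I*√653) = 342442343/524414 - 380*I*√653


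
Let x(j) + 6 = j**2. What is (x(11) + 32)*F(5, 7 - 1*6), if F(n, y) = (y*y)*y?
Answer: 147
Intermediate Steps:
x(j) = -6 + j**2
F(n, y) = y**3 (F(n, y) = y**2*y = y**3)
(x(11) + 32)*F(5, 7 - 1*6) = ((-6 + 11**2) + 32)*(7 - 1*6)**3 = ((-6 + 121) + 32)*(7 - 6)**3 = (115 + 32)*1**3 = 147*1 = 147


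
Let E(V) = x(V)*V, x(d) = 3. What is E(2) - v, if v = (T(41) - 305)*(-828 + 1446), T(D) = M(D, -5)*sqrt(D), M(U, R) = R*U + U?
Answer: 188496 + 101352*sqrt(41) ≈ 8.3747e+5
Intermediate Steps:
M(U, R) = U + R*U
T(D) = -4*D**(3/2) (T(D) = (D*(1 - 5))*sqrt(D) = (D*(-4))*sqrt(D) = (-4*D)*sqrt(D) = -4*D**(3/2))
E(V) = 3*V
v = -188490 - 101352*sqrt(41) (v = (-164*sqrt(41) - 305)*(-828 + 1446) = (-164*sqrt(41) - 305)*618 = (-305 - 164*sqrt(41))*618 = -188490 - 101352*sqrt(41) ≈ -8.3746e+5)
E(2) - v = 3*2 - (-188490 - 101352*sqrt(41)) = 6 + (188490 + 101352*sqrt(41)) = 188496 + 101352*sqrt(41)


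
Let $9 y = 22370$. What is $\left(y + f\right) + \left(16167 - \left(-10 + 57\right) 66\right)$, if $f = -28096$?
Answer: $- \frac{112909}{9} \approx -12545.0$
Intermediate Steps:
$y = \frac{22370}{9}$ ($y = \frac{1}{9} \cdot 22370 = \frac{22370}{9} \approx 2485.6$)
$\left(y + f\right) + \left(16167 - \left(-10 + 57\right) 66\right) = \left(\frac{22370}{9} - 28096\right) + \left(16167 - \left(-10 + 57\right) 66\right) = - \frac{230494}{9} + \left(16167 - 47 \cdot 66\right) = - \frac{230494}{9} + \left(16167 - 3102\right) = - \frac{230494}{9} + 13065 = - \frac{112909}{9}$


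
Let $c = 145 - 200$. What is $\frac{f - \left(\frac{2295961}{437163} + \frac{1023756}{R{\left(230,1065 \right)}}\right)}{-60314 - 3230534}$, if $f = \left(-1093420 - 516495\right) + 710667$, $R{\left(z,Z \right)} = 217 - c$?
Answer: $\frac{26844064019237}{97827314927232} \approx 0.2744$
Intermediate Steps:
$c = -55$ ($c = 145 - 200 = -55$)
$R{\left(z,Z \right)} = 272$ ($R{\left(z,Z \right)} = 217 - -55 = 217 + 55 = 272$)
$f = -899248$ ($f = -1609915 + 710667 = -899248$)
$\frac{f - \left(\frac{2295961}{437163} + \frac{1023756}{R{\left(230,1065 \right)}}\right)}{-60314 - 3230534} = \frac{-899248 - \left(\frac{255939}{68} + \frac{2295961}{437163}\right)}{-60314 - 3230534} = \frac{-899248 - \frac{112043186405}{29727084}}{-3290848} = \left(-899248 - \frac{112043186405}{29727084}\right) \left(- \frac{1}{3290848}\right) = \left(- \frac{26844064019237}{29727084}\right) \left(- \frac{1}{3290848}\right) = \frac{26844064019237}{97827314927232}$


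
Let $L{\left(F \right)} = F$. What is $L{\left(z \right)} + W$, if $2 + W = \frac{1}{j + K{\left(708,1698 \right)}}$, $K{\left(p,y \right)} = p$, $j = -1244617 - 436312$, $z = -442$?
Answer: $- \frac{746018125}{1680221} \approx -444.0$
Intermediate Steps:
$j = -1680929$ ($j = -1244617 - 436312 = -1680929$)
$W = - \frac{3360443}{1680221}$ ($W = -2 + \frac{1}{-1680929 + 708} = -2 + \frac{1}{-1680221} = -2 - \frac{1}{1680221} = - \frac{3360443}{1680221} \approx -2.0$)
$L{\left(z \right)} + W = -442 - \frac{3360443}{1680221} = - \frac{746018125}{1680221}$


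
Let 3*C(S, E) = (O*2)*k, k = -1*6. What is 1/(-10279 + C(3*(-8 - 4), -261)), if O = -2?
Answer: -1/10271 ≈ -9.7362e-5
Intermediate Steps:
k = -6
C(S, E) = 8 (C(S, E) = (-2*2*(-6))/3 = (-4*(-6))/3 = (⅓)*24 = 8)
1/(-10279 + C(3*(-8 - 4), -261)) = 1/(-10279 + 8) = 1/(-10271) = -1/10271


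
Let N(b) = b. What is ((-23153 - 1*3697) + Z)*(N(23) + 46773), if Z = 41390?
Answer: 680413840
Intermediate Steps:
((-23153 - 1*3697) + Z)*(N(23) + 46773) = ((-23153 - 1*3697) + 41390)*(23 + 46773) = ((-23153 - 3697) + 41390)*46796 = (-26850 + 41390)*46796 = 14540*46796 = 680413840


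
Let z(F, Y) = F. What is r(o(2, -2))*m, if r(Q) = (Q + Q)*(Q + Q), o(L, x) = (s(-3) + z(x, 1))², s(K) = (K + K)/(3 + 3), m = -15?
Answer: -4860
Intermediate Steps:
s(K) = K/3 (s(K) = (2*K)/6 = (2*K)*(⅙) = K/3)
o(L, x) = (-1 + x)² (o(L, x) = ((⅓)*(-3) + x)² = (-1 + x)²)
r(Q) = 4*Q² (r(Q) = (2*Q)*(2*Q) = 4*Q²)
r(o(2, -2))*m = (4*((-1 - 2)²)²)*(-15) = (4*((-3)²)²)*(-15) = (4*9²)*(-15) = (4*81)*(-15) = 324*(-15) = -4860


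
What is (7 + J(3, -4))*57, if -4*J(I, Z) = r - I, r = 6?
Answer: 1425/4 ≈ 356.25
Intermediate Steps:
J(I, Z) = -3/2 + I/4 (J(I, Z) = -(6 - I)/4 = -3/2 + I/4)
(7 + J(3, -4))*57 = (7 + (-3/2 + (¼)*3))*57 = (7 + (-3/2 + ¾))*57 = (7 - ¾)*57 = (25/4)*57 = 1425/4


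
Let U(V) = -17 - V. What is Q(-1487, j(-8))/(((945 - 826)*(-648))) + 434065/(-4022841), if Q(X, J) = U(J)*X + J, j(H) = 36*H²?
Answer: -4642293335317/103403105064 ≈ -44.895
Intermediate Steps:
Q(X, J) = J + X*(-17 - J) (Q(X, J) = (-17 - J)*X + J = X*(-17 - J) + J = J + X*(-17 - J))
Q(-1487, j(-8))/(((945 - 826)*(-648))) + 434065/(-4022841) = (36*(-8)² - 1*(-1487)*(17 + 36*(-8)²))/(((945 - 826)*(-648))) + 434065/(-4022841) = (36*64 - 1*(-1487)*(17 + 36*64))/((119*(-648))) + 434065*(-1/4022841) = (2304 - 1*(-1487)*(17 + 2304))/(-77112) - 434065/4022841 = (2304 - 1*(-1487)*2321)*(-1/77112) - 434065/4022841 = (2304 + 3451327)*(-1/77112) - 434065/4022841 = 3453631*(-1/77112) - 434065/4022841 = -3453631/77112 - 434065/4022841 = -4642293335317/103403105064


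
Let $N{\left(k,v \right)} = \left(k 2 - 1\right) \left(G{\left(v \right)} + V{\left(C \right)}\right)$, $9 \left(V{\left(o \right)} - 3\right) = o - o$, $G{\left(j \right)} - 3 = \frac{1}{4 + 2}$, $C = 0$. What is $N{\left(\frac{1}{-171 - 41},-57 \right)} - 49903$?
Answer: $- \frac{31742267}{636} \approx -49909.0$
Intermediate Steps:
$G{\left(j \right)} = \frac{19}{6}$ ($G{\left(j \right)} = 3 + \frac{1}{4 + 2} = 3 + \frac{1}{6} = \frac{19}{6}$)
$V{\left(o \right)} = 3$ ($V{\left(o \right)} = 3 + \frac{o - o}{9} = 3 + \frac{1}{9} \cdot 0 = 3 + 0 = 3$)
$N{\left(k,v \right)} = - \frac{37}{6} + \frac{37 k}{3}$ ($N{\left(k,v \right)} = \left(k 2 - 1\right) \left(\frac{19}{6} + 3\right) = \left(2 k - 1\right) \frac{37}{6} = \left(-1 + 2 k\right) \frac{37}{6} = - \frac{37}{6} + \frac{37 k}{3}$)
$N{\left(\frac{1}{-171 - 41},-57 \right)} - 49903 = \left(- \frac{37}{6} + \frac{37}{3 \left(-171 - 41\right)}\right) - 49903 = \left(- \frac{37}{6} + \frac{37}{3 \left(-212\right)}\right) - 49903 = \left(- \frac{37}{6} + \frac{37}{3} \left(- \frac{1}{212}\right)\right) - 49903 = \left(- \frac{37}{6} - \frac{37}{636}\right) - 49903 = - \frac{3959}{636} - 49903 = - \frac{31742267}{636}$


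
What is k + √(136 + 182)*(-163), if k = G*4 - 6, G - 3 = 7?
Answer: 34 - 163*√318 ≈ -2872.7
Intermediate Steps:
G = 10 (G = 3 + 7 = 10)
k = 34 (k = 10*4 - 6 = 40 - 6 = 34)
k + √(136 + 182)*(-163) = 34 + √(136 + 182)*(-163) = 34 + √318*(-163) = 34 - 163*√318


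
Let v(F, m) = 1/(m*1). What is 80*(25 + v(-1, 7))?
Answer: 14080/7 ≈ 2011.4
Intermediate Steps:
v(F, m) = 1/m
80*(25 + v(-1, 7)) = 80*(25 + 1/7) = 80*(176/7) = 14080/7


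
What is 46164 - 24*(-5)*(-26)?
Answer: 43044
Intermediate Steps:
46164 - 24*(-5)*(-26) = 46164 - (-120)*(-26) = 46164 - 1*3120 = 46164 - 3120 = 43044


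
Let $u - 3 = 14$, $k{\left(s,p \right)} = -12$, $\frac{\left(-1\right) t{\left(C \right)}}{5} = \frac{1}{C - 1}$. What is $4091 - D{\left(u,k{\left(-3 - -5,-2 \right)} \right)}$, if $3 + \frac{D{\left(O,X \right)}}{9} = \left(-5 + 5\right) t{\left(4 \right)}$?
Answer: $4118$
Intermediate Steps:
$t{\left(C \right)} = - \frac{5}{-1 + C}$ ($t{\left(C \right)} = - \frac{5}{C - 1} = - \frac{5}{-1 + C}$)
$u = 17$ ($u = 3 + 14 = 17$)
$D{\left(O,X \right)} = -27$ ($D{\left(O,X \right)} = -27 + 9 \left(-5 + 5\right) \left(- \frac{5}{-1 + 4}\right) = -27 + 9 \cdot 0 \left(- \frac{5}{3}\right) = -27 + 9 \cdot 0 = -27 + 0 = -27$)
$4091 - D{\left(u,k{\left(-3 - -5,-2 \right)} \right)} = 4091 - -27 = 4091 + 27 = 4118$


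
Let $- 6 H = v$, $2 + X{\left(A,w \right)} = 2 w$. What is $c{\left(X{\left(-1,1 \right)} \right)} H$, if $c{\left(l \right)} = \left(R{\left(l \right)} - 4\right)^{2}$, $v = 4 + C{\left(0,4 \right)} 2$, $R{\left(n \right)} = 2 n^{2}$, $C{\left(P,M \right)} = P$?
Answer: $- \frac{32}{3} \approx -10.667$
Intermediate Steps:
$X{\left(A,w \right)} = -2 + 2 w$
$v = 4$ ($v = 4 + 0 \cdot 2 = 4 + 0 = 4$)
$H = - \frac{2}{3}$ ($H = \left(- \frac{1}{6}\right) 4 = - \frac{2}{3} \approx -0.66667$)
$c{\left(l \right)} = \left(-4 + 2 l^{2}\right)^{2}$ ($c{\left(l \right)} = \left(2 l^{2} - 4\right)^{2} = \left(-4 + 2 l^{2}\right)^{2}$)
$c{\left(X{\left(-1,1 \right)} \right)} H = 4 \left(-2 + \left(-2 + 2 \cdot 1\right)^{2}\right)^{2} \left(- \frac{2}{3}\right) = 4 \left(-2 + \left(-2 + 2\right)^{2}\right)^{2} \left(- \frac{2}{3}\right) = 4 \left(-2 + 0^{2}\right)^{2} \left(- \frac{2}{3}\right) = 4 \left(-2 + 0\right)^{2} \left(- \frac{2}{3}\right) = 4 \left(-2\right)^{2} \left(- \frac{2}{3}\right) = 4 \cdot 4 \left(- \frac{2}{3}\right) = 16 \left(- \frac{2}{3}\right) = - \frac{32}{3}$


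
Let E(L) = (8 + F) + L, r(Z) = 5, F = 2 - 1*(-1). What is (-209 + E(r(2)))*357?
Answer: -68901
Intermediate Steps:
F = 3 (F = 2 + 1 = 3)
E(L) = 11 + L (E(L) = (8 + 3) + L = 11 + L)
(-209 + E(r(2)))*357 = (-209 + (11 + 5))*357 = (-209 + 16)*357 = -193*357 = -68901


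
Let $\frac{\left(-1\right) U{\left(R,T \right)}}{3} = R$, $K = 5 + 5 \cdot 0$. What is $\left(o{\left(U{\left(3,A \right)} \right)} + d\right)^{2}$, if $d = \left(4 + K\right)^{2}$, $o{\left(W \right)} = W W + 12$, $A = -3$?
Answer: $30276$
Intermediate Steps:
$K = 5$ ($K = 5 + 0 = 5$)
$U{\left(R,T \right)} = - 3 R$
$o{\left(W \right)} = 12 + W^{2}$ ($o{\left(W \right)} = W^{2} + 12 = 12 + W^{2}$)
$d = 81$ ($d = \left(4 + 5\right)^{2} = 9^{2} = 81$)
$\left(o{\left(U{\left(3,A \right)} \right)} + d\right)^{2} = \left(\left(12 + \left(\left(-3\right) 3\right)^{2}\right) + 81\right)^{2} = \left(\left(12 + \left(-9\right)^{2}\right) + 81\right)^{2} = \left(\left(12 + 81\right) + 81\right)^{2} = \left(93 + 81\right)^{2} = 174^{2} = 30276$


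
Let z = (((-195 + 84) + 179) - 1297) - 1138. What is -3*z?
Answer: 7101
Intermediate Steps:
z = -2367 (z = ((-111 + 179) - 1297) - 1138 = (68 - 1297) - 1138 = -1229 - 1138 = -2367)
-3*z = -3*(-2367) = 7101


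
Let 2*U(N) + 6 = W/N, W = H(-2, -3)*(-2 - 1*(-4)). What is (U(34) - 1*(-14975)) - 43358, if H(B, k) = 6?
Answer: -482559/17 ≈ -28386.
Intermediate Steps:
W = 12 (W = 6*(-2 - 1*(-4)) = 6*(-2 + 4) = 6*2 = 12)
U(N) = -3 + 6/N (U(N) = -3 + (12/N)/2 = -3 + 6/N)
(U(34) - 1*(-14975)) - 43358 = ((-3 + 6/34) - 1*(-14975)) - 43358 = ((-3 + 6*(1/34)) + 14975) - 43358 = ((-3 + 3/17) + 14975) - 43358 = (-48/17 + 14975) - 43358 = 254527/17 - 43358 = -482559/17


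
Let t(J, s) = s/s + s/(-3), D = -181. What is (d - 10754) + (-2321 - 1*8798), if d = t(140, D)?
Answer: -65435/3 ≈ -21812.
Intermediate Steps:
t(J, s) = 1 - s/3 (t(J, s) = 1 + s*(-⅓) = 1 - s/3)
d = 184/3 (d = 1 - ⅓*(-181) = 1 + 181/3 = 184/3 ≈ 61.333)
(d - 10754) + (-2321 - 1*8798) = (184/3 - 10754) + (-2321 - 1*8798) = -32078/3 + (-2321 - 8798) = -32078/3 - 11119 = -65435/3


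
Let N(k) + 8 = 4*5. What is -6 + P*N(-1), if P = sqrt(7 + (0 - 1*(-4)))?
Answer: -6 + 12*sqrt(11) ≈ 33.799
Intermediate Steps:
N(k) = 12 (N(k) = -8 + 4*5 = -8 + 20 = 12)
P = sqrt(11) (P = sqrt(7 + (0 + 4)) = sqrt(7 + 4) = sqrt(11) ≈ 3.3166)
-6 + P*N(-1) = -6 + sqrt(11)*12 = -6 + 12*sqrt(11)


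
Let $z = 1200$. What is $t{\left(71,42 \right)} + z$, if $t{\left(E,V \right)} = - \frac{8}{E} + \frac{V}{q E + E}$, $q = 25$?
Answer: $\frac{1107517}{923} \approx 1199.9$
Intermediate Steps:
$t{\left(E,V \right)} = - \frac{8}{E} + \frac{V}{26 E}$ ($t{\left(E,V \right)} = - \frac{8}{E} + \frac{V}{25 E + E} = - \frac{8}{E} + \frac{V}{26 E}$)
$t{\left(71,42 \right)} + z = \frac{-208 + 42}{26 \cdot 71} + 1200 = \frac{1}{26} \cdot \frac{1}{71} \left(-166\right) + 1200 = - \frac{83}{923} + 1200 = \frac{1107517}{923}$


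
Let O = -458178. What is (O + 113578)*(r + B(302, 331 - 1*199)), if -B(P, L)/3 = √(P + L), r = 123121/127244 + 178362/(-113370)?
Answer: 25090517132390/120213769 + 1033800*√434 ≈ 2.1746e+7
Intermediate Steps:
r = -1456211093/2404275380 (r = 123121*(1/127244) + 178362*(-1/113370) = 123121/127244 - 29727/18895 = -1456211093/2404275380 ≈ -0.60568)
B(P, L) = -3*√(L + P) (B(P, L) = -3*√(P + L) = -3*√(L + P))
(O + 113578)*(r + B(302, 331 - 1*199)) = (-458178 + 113578)*(-1456211093/2404275380 - 3*√((331 - 1*199) + 302)) = -344600*(-1456211093/2404275380 - 3*√((331 - 199) + 302)) = -344600*(-1456211093/2404275380 - 3*√(132 + 302)) = -344600*(-1456211093/2404275380 - 3*√434) = 25090517132390/120213769 + 1033800*√434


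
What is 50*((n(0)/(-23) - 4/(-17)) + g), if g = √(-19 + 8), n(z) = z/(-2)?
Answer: 200/17 + 50*I*√11 ≈ 11.765 + 165.83*I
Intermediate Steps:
n(z) = -z/2 (n(z) = z*(-½) = -z/2)
g = I*√11 (g = √(-11) = I*√11 ≈ 3.3166*I)
50*((n(0)/(-23) - 4/(-17)) + g) = 50*((-½*0/(-23) - 4/(-17)) + I*√11) = 50*((0*(-1/23) - 4*(-1/17)) + I*√11) = 50*((0 + 4/17) + I*√11) = 50*(4/17 + I*√11) = 200/17 + 50*I*√11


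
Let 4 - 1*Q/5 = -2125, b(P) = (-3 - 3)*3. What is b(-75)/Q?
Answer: -18/10645 ≈ -0.0016909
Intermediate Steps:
b(P) = -18 (b(P) = -6*3 = -18)
Q = 10645 (Q = 20 - 5*(-2125) = 20 + 10625 = 10645)
b(-75)/Q = -18/10645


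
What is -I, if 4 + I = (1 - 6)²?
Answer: -21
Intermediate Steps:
I = 21 (I = -4 + (1 - 6)² = -4 + (-5)² = -4 + 25 = 21)
-I = -1*21 = -21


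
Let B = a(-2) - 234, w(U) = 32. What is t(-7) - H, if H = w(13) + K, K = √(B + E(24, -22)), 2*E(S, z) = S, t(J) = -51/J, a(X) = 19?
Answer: -173/7 - I*√203 ≈ -24.714 - 14.248*I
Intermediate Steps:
E(S, z) = S/2
B = -215 (B = 19 - 234 = -215)
K = I*√203 (K = √(-215 + (½)*24) = √(-215 + 12) = √(-203) = I*√203 ≈ 14.248*I)
H = 32 + I*√203 ≈ 32.0 + 14.248*I
t(-7) - H = -51/(-7) - (32 + I*√203) = -51*(-⅐) + (-32 - I*√203) = 51/7 + (-32 - I*√203) = -173/7 - I*√203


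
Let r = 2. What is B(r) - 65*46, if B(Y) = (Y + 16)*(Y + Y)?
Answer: -2918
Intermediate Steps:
B(Y) = 2*Y*(16 + Y) (B(Y) = (16 + Y)*(2*Y) = 2*Y*(16 + Y))
B(r) - 65*46 = 2*2*(16 + 2) - 65*46 = 2*2*18 - 2990 = 72 - 2990 = -2918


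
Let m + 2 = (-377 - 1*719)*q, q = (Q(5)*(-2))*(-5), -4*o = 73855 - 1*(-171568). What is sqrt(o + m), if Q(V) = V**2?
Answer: I*sqrt(1341431)/2 ≈ 579.1*I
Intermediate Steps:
o = -245423/4 (o = -(73855 - 1*(-171568))/4 = -(73855 + 171568)/4 = -1/4*245423 = -245423/4 ≈ -61356.)
q = 250 (q = (5**2*(-2))*(-5) = (25*(-2))*(-5) = -50*(-5) = 250)
m = -274002 (m = -2 + (-377 - 1*719)*250 = -2 + (-377 - 719)*250 = -2 - 1096*250 = -2 - 274000 = -274002)
sqrt(o + m) = sqrt(-245423/4 - 274002) = sqrt(-1341431/4) = I*sqrt(1341431)/2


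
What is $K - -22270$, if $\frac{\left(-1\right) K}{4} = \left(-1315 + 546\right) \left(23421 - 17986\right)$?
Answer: $16740330$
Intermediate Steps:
$K = 16718060$ ($K = - 4 \left(-1315 + 546\right) \left(23421 - 17986\right) = - 4 \left(\left(-769\right) 5435\right) = \left(-4\right) \left(-4179515\right) = 16718060$)
$K - -22270 = 16718060 - -22270 = 16718060 + 22270 = 16740330$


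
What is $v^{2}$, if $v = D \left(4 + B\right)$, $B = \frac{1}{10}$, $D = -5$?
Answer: $\frac{1681}{4} \approx 420.25$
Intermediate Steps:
$B = \frac{1}{10} \approx 0.1$
$v = - \frac{41}{2}$ ($v = - 5 \left(4 + \frac{1}{10}\right) = \left(-5\right) \frac{41}{10} = - \frac{41}{2} \approx -20.5$)
$v^{2} = \left(- \frac{41}{2}\right)^{2} = \frac{1681}{4}$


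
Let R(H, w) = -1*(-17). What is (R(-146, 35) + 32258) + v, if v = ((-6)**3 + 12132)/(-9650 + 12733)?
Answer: 99515741/3083 ≈ 32279.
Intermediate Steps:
R(H, w) = 17
v = 11916/3083 (v = (-216 + 12132)/3083 = 11916*(1/3083) = 11916/3083 ≈ 3.8651)
(R(-146, 35) + 32258) + v = (17 + 32258) + 11916/3083 = 32275 + 11916/3083 = 99515741/3083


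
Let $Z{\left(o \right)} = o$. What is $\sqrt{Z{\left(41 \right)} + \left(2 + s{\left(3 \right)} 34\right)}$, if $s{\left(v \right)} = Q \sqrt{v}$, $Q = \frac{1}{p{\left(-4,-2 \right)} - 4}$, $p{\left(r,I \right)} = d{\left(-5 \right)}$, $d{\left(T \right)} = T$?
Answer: $\frac{\sqrt{387 - 34 \sqrt{3}}}{3} \approx 6.0379$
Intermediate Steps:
$p{\left(r,I \right)} = -5$
$Q = - \frac{1}{9}$ ($Q = \frac{1}{-5 - 4} = \frac{1}{-9} = - \frac{1}{9} \approx -0.11111$)
$s{\left(v \right)} = - \frac{\sqrt{v}}{9}$
$\sqrt{Z{\left(41 \right)} + \left(2 + s{\left(3 \right)} 34\right)} = \sqrt{41 + \left(2 + - \frac{\sqrt{3}}{9} \cdot 34\right)} = \sqrt{41 + \left(2 - \frac{34 \sqrt{3}}{9}\right)} = \sqrt{43 - \frac{34 \sqrt{3}}{9}}$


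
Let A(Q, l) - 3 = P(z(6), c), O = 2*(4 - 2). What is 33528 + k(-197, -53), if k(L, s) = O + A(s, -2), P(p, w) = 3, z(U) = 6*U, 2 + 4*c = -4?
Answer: 33538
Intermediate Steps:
c = -3/2 (c = -½ + (¼)*(-4) = -½ - 1 = -3/2 ≈ -1.5000)
O = 4 (O = 2*2 = 4)
A(Q, l) = 6 (A(Q, l) = 3 + 3 = 6)
k(L, s) = 10 (k(L, s) = 4 + 6 = 10)
33528 + k(-197, -53) = 33528 + 10 = 33538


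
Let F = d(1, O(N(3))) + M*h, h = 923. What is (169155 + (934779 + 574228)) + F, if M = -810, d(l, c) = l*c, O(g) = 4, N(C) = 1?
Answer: 930536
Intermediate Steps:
d(l, c) = c*l
F = -747626 (F = 4*1 - 810*923 = 4 - 747630 = -747626)
(169155 + (934779 + 574228)) + F = (169155 + (934779 + 574228)) - 747626 = (169155 + 1509007) - 747626 = 1678162 - 747626 = 930536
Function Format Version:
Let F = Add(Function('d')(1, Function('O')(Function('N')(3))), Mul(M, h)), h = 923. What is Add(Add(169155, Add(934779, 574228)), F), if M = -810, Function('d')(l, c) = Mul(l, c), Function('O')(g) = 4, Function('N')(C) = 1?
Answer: 930536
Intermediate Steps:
Function('d')(l, c) = Mul(c, l)
F = -747626 (F = Add(Mul(4, 1), Mul(-810, 923)) = Add(4, -747630) = -747626)
Add(Add(169155, Add(934779, 574228)), F) = Add(Add(169155, Add(934779, 574228)), -747626) = Add(Add(169155, 1509007), -747626) = Add(1678162, -747626) = 930536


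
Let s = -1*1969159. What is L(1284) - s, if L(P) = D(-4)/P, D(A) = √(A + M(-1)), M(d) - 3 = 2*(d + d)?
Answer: 1969159 + I*√5/1284 ≈ 1.9692e+6 + 0.0017415*I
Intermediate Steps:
M(d) = 3 + 4*d (M(d) = 3 + 2*(d + d) = 3 + 2*(2*d) = 3 + 4*d)
D(A) = √(-1 + A) (D(A) = √(A + (3 + 4*(-1))) = √(A + (3 - 4)) = √(A - 1) = √(-1 + A))
L(P) = I*√5/P (L(P) = √(-1 - 4)/P = √(-5)/P = (I*√5)/P = I*√5/P)
s = -1969159
L(1284) - s = I*√5/1284 - 1*(-1969159) = I*√5*(1/1284) + 1969159 = I*√5/1284 + 1969159 = 1969159 + I*√5/1284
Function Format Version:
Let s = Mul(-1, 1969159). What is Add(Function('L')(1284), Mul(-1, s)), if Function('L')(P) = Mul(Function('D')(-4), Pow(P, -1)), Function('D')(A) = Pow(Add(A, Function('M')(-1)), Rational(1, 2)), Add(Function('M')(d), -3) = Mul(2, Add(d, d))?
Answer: Add(1969159, Mul(Rational(1, 1284), I, Pow(5, Rational(1, 2)))) ≈ Add(1.9692e+6, Mul(0.0017415, I))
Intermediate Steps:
Function('M')(d) = Add(3, Mul(4, d)) (Function('M')(d) = Add(3, Mul(2, Add(d, d))) = Add(3, Mul(2, Mul(2, d))) = Add(3, Mul(4, d)))
Function('D')(A) = Pow(Add(-1, A), Rational(1, 2)) (Function('D')(A) = Pow(Add(A, Add(3, Mul(4, -1))), Rational(1, 2)) = Pow(Add(A, Add(3, -4)), Rational(1, 2)) = Pow(Add(A, -1), Rational(1, 2)) = Pow(Add(-1, A), Rational(1, 2)))
Function('L')(P) = Mul(I, Pow(5, Rational(1, 2)), Pow(P, -1)) (Function('L')(P) = Mul(Pow(Add(-1, -4), Rational(1, 2)), Pow(P, -1)) = Mul(Pow(-5, Rational(1, 2)), Pow(P, -1)) = Mul(Mul(I, Pow(5, Rational(1, 2))), Pow(P, -1)) = Mul(I, Pow(5, Rational(1, 2)), Pow(P, -1)))
s = -1969159
Add(Function('L')(1284), Mul(-1, s)) = Add(Mul(I, Pow(5, Rational(1, 2)), Pow(1284, -1)), Mul(-1, -1969159)) = Add(Mul(I, Pow(5, Rational(1, 2)), Rational(1, 1284)), 1969159) = Add(Mul(Rational(1, 1284), I, Pow(5, Rational(1, 2))), 1969159) = Add(1969159, Mul(Rational(1, 1284), I, Pow(5, Rational(1, 2))))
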